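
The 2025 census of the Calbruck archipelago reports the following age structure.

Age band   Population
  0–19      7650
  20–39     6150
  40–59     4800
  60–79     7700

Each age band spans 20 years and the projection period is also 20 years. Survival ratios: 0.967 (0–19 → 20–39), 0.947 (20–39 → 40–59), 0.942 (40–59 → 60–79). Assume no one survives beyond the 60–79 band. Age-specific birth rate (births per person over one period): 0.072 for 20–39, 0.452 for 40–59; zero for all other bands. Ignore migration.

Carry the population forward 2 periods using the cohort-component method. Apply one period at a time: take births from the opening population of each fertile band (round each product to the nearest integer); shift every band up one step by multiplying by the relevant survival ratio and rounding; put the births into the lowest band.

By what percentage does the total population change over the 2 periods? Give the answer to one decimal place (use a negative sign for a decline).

-30.9

After projecting period 1:
Births: 6150 * 0.072 = 443 ; 4800 * 0.452 = 2170 → total 2613
20–39: 7650 * 0.967 = 7398
40–59: 6150 * 0.947 = 5824
60–79: 4800 * 0.942 = 4522
End of period: [2613, 7398, 5824, 4522]
After projecting period 2:
Births: 7398 * 0.072 = 533 ; 5824 * 0.452 = 2632 → total 3165
20–39: 2613 * 0.967 = 2527
40–59: 7398 * 0.947 = 7006
60–79: 5824 * 0.942 = 5486
End of period: [3165, 2527, 7006, 5486]
Total: 26300 → 18184; change = -8116; percentage change = -30.9%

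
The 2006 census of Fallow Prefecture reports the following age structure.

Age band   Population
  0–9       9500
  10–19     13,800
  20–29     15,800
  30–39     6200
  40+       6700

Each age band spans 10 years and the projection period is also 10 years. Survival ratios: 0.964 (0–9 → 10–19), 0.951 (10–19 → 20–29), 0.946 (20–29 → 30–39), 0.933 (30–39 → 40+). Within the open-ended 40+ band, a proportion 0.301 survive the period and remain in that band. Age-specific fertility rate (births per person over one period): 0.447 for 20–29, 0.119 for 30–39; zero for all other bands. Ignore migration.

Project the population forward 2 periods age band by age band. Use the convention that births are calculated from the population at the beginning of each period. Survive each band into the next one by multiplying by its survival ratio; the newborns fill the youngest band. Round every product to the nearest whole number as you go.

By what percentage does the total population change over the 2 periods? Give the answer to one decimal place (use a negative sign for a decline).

1.1

[period 1]
Births: 15800 × 0.447 = 7063, 6200 × 0.119 = 738 — total 7801
10–19: 9500 × 0.964 = 9158
20–29: 13800 × 0.951 = 13124
30–39: 15800 × 0.946 = 14947
40+: 6200 × 0.933 + 6700 × 0.301 = 5785 + 2017 = 7802
End of period: [7801, 9158, 13124, 14947, 7802]
[period 2]
Births: 13124 × 0.447 = 5866, 14947 × 0.119 = 1779 — total 7645
10–19: 7801 × 0.964 = 7520
20–29: 9158 × 0.951 = 8709
30–39: 13124 × 0.946 = 12415
40+: 14947 × 0.933 + 7802 × 0.301 = 13946 + 2348 = 16294
End of period: [7645, 7520, 8709, 12415, 16294]
Total: 52000 → 52583; change = 583; percentage change = 1.1%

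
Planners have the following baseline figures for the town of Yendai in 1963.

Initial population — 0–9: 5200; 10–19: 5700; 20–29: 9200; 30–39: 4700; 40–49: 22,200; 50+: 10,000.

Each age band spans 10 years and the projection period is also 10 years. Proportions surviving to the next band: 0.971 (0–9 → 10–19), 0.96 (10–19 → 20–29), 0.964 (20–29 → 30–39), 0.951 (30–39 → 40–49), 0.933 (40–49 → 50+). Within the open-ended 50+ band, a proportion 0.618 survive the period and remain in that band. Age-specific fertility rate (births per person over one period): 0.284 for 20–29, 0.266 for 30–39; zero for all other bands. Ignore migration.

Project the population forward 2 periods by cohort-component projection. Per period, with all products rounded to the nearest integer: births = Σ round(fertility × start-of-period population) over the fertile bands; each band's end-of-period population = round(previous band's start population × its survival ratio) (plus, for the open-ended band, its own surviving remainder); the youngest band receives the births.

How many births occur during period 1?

3863

Call the groups 1 to 6, youngest first.
[period 1]
Births: 9200 × 0.284 = 2613, 4700 × 0.266 = 1250 → 3863
Group 2: 5200 × 0.971 = 5049
Group 3: 5700 × 0.96 = 5472
Group 4: 9200 × 0.964 = 8869
Group 5: 4700 × 0.951 = 4470
Group 6: 22200 × 0.933 + 10000 × 0.618 = 20713 + 6180 = 26893
Population now: 0–9=3863, 10–19=5049, 20–29=5472, 30–39=8869, 40–49=4470, 50+=26893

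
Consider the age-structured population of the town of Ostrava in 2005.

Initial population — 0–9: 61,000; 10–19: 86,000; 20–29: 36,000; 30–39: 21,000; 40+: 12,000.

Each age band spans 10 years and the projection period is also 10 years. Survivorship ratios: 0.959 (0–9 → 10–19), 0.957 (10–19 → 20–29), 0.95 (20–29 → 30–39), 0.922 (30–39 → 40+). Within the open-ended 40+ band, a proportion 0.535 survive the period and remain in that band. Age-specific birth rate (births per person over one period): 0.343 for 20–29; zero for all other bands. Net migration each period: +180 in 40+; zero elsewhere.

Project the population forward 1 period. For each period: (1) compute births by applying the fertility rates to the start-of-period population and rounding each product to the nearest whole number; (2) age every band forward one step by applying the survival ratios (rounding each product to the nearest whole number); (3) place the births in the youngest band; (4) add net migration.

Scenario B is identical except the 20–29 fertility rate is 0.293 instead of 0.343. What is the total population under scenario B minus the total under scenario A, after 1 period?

Call the bands 1 to 5, youngest first.
Period 1:
Births: 36000 × 0.343 = 12348
Band 2: 61000 × 0.959 = 58499
Band 3: 86000 × 0.957 = 82302
Band 4: 36000 × 0.95 = 34200
Band 5: 21000 × 0.922 + 12000 × 0.535 = 19362 + 6420 = 25782
Net migration: Band 5 + 180 → 25962
Giving 12348 / 58499 / 82302 / 34200 / 25962.
Scenario A total after 1 period: 213311
Scenario B projection —
Period 1:
Births: 36000 × 0.293 = 10548
Band 2: 61000 × 0.959 = 58499
Band 3: 86000 × 0.957 = 82302
Band 4: 36000 × 0.95 = 34200
Band 5: 21000 × 0.922 + 12000 × 0.535 = 19362 + 6420 = 25782
Net migration: Band 5 + 180 → 25962
Giving 10548 / 58499 / 82302 / 34200 / 25962.
Scenario B total after 1 period: 211511
Difference B − A = 211511 − 213311 = -1800

-1800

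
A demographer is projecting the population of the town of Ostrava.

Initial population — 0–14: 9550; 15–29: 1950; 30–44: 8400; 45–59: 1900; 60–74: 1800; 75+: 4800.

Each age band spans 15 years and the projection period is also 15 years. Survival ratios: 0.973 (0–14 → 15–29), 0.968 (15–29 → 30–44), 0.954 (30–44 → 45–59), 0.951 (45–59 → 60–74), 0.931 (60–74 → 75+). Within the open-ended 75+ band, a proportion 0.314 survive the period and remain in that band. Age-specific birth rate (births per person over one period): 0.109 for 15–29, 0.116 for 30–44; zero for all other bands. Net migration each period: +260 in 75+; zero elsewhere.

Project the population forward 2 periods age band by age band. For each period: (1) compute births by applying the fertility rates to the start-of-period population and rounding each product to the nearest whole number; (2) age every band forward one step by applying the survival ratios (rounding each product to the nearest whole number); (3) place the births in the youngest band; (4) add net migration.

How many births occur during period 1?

1187

(Groups numbered youngest = 1 to oldest = 6.)
After projecting period 1:
Births: 1950 * 0.109 = 213, 8400 * 0.116 = 974 → total 1187
Group 2: 9550 * 0.973 = 9292
Group 3: 1950 * 0.968 = 1888
Group 4: 8400 * 0.954 = 8014
Group 5: 1900 * 0.951 = 1807
Group 6: 1800 * 0.931 + 4800 * 0.314 = 1676 + 1507 = 3183
Net migration: Group 6 + 260 → 3443
→ [1187, 9292, 1888, 8014, 1807, 3443]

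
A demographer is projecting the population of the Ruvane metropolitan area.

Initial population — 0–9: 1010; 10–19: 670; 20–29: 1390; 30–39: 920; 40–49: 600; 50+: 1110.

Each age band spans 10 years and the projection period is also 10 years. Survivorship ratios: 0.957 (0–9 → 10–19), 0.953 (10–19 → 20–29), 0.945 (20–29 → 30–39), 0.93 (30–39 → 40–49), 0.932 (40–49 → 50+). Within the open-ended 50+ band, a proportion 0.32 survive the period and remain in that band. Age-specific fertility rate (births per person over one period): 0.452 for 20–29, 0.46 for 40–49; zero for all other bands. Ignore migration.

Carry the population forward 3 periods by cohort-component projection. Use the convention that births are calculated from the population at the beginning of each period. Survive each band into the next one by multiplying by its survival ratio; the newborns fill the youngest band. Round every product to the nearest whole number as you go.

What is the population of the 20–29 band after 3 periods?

Let group 1 be 0–9 through group 6 = 50+.
After projecting period 1:
Births: 1390 × 0.452 = 628 ; 600 × 0.46 = 276 → total 904
Group 2: 1010 × 0.957 = 967
Group 3: 670 × 0.953 = 639
Group 4: 1390 × 0.945 = 1314
Group 5: 920 × 0.93 = 856
Group 6: 600 × 0.932 + 1110 × 0.32 = 559 + 355 = 914
End of period: [904, 967, 639, 1314, 856, 914]
After projecting period 2:
Births: 639 × 0.452 = 289 ; 856 × 0.46 = 394 → total 683
Group 2: 904 × 0.957 = 865
Group 3: 967 × 0.953 = 922
Group 4: 639 × 0.945 = 604
Group 5: 1314 × 0.93 = 1222
Group 6: 856 × 0.932 + 914 × 0.32 = 798 + 292 = 1090
End of period: [683, 865, 922, 604, 1222, 1090]
After projecting period 3:
Births: 922 × 0.452 = 417 ; 1222 × 0.46 = 562 → total 979
Group 2: 683 × 0.957 = 654
Group 3: 865 × 0.953 = 824
Group 4: 922 × 0.945 = 871
Group 5: 604 × 0.93 = 562
Group 6: 1222 × 0.932 + 1090 × 0.32 = 1139 + 349 = 1488
End of period: [979, 654, 824, 871, 562, 1488]

824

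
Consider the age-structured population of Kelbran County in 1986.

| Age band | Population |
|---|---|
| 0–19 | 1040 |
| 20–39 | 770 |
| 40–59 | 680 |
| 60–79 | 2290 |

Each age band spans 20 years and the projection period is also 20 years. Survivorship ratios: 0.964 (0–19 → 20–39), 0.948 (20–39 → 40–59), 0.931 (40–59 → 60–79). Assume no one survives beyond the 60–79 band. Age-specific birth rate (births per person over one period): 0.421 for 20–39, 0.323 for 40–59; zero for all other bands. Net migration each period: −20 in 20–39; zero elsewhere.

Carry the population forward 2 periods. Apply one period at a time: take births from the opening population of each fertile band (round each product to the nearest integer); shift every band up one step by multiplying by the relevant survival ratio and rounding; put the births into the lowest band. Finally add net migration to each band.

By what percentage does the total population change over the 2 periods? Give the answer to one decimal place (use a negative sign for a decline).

-42.1

— Period 1 —
Births: 770 × 0.421 = 324, 680 × 0.323 = 220 → 544
20–39: 1040 × 0.964 = 1003
40–59: 770 × 0.948 = 730
60–79: 680 × 0.931 = 633
Net migration: 20–39 − 20 → 983
End of period: [544, 983, 730, 633]
— Period 2 —
Births: 983 × 0.421 = 414, 730 × 0.323 = 236 → 650
20–39: 544 × 0.964 = 524
40–59: 983 × 0.948 = 932
60–79: 730 × 0.931 = 680
Net migration: 20–39 − 20 → 504
End of period: [650, 504, 932, 680]
Total: 4780 → 2766; change = -2014; percentage change = -42.1%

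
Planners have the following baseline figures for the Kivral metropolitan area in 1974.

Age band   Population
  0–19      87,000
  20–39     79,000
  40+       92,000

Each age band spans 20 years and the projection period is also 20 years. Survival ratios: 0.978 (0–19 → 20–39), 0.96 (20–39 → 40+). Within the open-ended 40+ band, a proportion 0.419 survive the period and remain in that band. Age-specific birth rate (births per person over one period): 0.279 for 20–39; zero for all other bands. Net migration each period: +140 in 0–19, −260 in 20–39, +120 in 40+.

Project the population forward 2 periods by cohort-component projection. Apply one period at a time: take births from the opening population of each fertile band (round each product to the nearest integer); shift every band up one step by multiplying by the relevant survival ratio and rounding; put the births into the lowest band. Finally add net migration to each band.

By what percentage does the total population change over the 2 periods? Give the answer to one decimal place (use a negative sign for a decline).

Numbering the bands 1..3 from youngest to oldest:
Period 1:
Births: 79000 × 0.279 = 22041
Band 2: 87000 × 0.978 = 85086
Band 3: 79000 × 0.96 + 92000 × 0.419 = 75840 + 38548 = 114388
Net migration: Band 1 + 140 → 22181; Band 2 − 260 → 84826; Band 3 + 120 → 114508
Giving 22181 / 84826 / 114508.
Period 2:
Births: 84826 × 0.279 = 23666
Band 2: 22181 × 0.978 = 21693
Band 3: 84826 × 0.96 + 114508 × 0.419 = 81433 + 47979 = 129412
Net migration: Band 1 + 140 → 23806; Band 2 − 260 → 21433; Band 3 + 120 → 129532
Giving 23806 / 21433 / 129532.
Total: 258000 → 174771; change = -83229; percentage change = -32.3%

-32.3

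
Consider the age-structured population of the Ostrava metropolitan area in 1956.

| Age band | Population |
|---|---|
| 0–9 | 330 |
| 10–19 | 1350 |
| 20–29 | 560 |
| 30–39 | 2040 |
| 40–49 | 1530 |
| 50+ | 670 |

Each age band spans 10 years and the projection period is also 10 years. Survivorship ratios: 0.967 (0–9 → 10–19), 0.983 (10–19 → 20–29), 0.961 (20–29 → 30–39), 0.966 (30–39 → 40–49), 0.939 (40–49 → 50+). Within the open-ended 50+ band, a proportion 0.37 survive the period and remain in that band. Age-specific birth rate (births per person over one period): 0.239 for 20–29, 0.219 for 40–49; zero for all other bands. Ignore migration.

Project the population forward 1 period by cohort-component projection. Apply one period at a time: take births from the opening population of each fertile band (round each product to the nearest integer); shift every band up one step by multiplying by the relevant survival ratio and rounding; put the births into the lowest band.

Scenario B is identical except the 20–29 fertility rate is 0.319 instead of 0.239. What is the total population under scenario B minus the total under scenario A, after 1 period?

45

[period 1]
Births: 560 * 0.239 = 134, 1530 * 0.219 = 335 → total 469
10–19: 330 * 0.967 = 319
20–29: 1350 * 0.983 = 1327
30–39: 560 * 0.961 = 538
40–49: 2040 * 0.966 = 1971
50+: 1530 * 0.939 + 670 * 0.37 = 1437 + 248 = 1685
→ [469, 319, 1327, 538, 1971, 1685]
Scenario A total after 1 period: 6309
Scenario B projection —
[period 1]
Births: 560 * 0.319 = 179, 1530 * 0.219 = 335 → total 514
10–19: 330 * 0.967 = 319
20–29: 1350 * 0.983 = 1327
30–39: 560 * 0.961 = 538
40–49: 2040 * 0.966 = 1971
50+: 1530 * 0.939 + 670 * 0.37 = 1437 + 248 = 1685
→ [514, 319, 1327, 538, 1971, 1685]
Scenario B total after 1 period: 6354
Difference B − A = 6354 − 6309 = 45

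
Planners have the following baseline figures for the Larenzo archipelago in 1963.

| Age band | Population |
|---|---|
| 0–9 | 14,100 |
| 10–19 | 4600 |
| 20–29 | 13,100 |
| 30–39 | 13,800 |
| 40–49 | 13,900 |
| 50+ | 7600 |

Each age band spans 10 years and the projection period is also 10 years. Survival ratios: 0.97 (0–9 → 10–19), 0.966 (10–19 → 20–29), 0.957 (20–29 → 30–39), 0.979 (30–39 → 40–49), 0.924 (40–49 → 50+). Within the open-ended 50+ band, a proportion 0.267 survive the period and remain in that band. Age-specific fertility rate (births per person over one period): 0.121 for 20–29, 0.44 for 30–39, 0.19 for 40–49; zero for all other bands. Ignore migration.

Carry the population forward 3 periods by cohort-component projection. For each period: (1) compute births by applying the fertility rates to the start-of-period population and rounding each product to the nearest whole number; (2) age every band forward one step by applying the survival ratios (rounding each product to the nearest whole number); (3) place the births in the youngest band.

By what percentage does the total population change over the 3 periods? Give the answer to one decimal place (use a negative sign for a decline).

-16.0

Call the groups 1 to 6, youngest first.
[period 1]
Births: 13100 × 0.121 = 1585 ; 13800 × 0.44 = 6072 ; 13900 × 0.19 = 2641 — total 10298
Group 2: 14100 × 0.97 = 13677
Group 3: 4600 × 0.966 = 4444
Group 4: 13100 × 0.957 = 12537
Group 5: 13800 × 0.979 = 13510
Group 6: 13900 × 0.924 + 7600 × 0.267 = 12844 + 2029 = 14873
Giving 10298 / 13677 / 4444 / 12537 / 13510 / 14873.
[period 2]
Births: 4444 × 0.121 = 538 ; 12537 × 0.44 = 5516 ; 13510 × 0.19 = 2567 — total 8621
Group 2: 10298 × 0.97 = 9989
Group 3: 13677 × 0.966 = 13212
Group 4: 4444 × 0.957 = 4253
Group 5: 12537 × 0.979 = 12274
Group 6: 13510 × 0.924 + 14873 × 0.267 = 12483 + 3971 = 16454
Giving 8621 / 9989 / 13212 / 4253 / 12274 / 16454.
[period 3]
Births: 13212 × 0.121 = 1599 ; 4253 × 0.44 = 1871 ; 12274 × 0.19 = 2332 — total 5802
Group 2: 8621 × 0.97 = 8362
Group 3: 9989 × 0.966 = 9649
Group 4: 13212 × 0.957 = 12644
Group 5: 4253 × 0.979 = 4164
Group 6: 12274 × 0.924 + 16454 × 0.267 = 11341 + 4393 = 15734
Giving 5802 / 8362 / 9649 / 12644 / 4164 / 15734.
Total: 67100 → 56355; change = -10745; percentage change = -16.0%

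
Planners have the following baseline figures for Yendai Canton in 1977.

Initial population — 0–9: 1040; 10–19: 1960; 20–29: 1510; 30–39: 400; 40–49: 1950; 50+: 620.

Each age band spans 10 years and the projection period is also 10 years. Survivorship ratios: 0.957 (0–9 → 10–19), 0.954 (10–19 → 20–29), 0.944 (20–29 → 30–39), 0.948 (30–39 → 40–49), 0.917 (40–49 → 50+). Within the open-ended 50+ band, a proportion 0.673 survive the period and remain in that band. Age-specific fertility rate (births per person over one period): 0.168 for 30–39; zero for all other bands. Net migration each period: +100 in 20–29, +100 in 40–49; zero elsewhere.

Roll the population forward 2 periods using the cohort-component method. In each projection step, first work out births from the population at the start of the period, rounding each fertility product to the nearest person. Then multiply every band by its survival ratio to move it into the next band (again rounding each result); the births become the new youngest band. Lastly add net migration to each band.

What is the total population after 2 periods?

— Period 1 —
Births: 400 × 0.168 = 67
10–19: 1040 × 0.957 = 995
20–29: 1960 × 0.954 = 1870
30–39: 1510 × 0.944 = 1425
40–49: 400 × 0.948 = 379
50+: 1950 × 0.917 + 620 × 0.673 = 1788 + 417 = 2205
Net migration: 20–29 + 100 → 1970; 40–49 + 100 → 479
End of period: [67, 995, 1970, 1425, 479, 2205]
— Period 2 —
Births: 1425 × 0.168 = 239
10–19: 67 × 0.957 = 64
20–29: 995 × 0.954 = 949
30–39: 1970 × 0.944 = 1860
40–49: 1425 × 0.948 = 1351
50+: 479 × 0.917 + 2205 × 0.673 = 439 + 1484 = 1923
Net migration: 20–29 + 100 → 1049; 40–49 + 100 → 1451
End of period: [239, 64, 1049, 1860, 1451, 1923]
Total after period 2: 239 + 64 + 1049 + 1860 + 1451 + 1923 = 6586

6586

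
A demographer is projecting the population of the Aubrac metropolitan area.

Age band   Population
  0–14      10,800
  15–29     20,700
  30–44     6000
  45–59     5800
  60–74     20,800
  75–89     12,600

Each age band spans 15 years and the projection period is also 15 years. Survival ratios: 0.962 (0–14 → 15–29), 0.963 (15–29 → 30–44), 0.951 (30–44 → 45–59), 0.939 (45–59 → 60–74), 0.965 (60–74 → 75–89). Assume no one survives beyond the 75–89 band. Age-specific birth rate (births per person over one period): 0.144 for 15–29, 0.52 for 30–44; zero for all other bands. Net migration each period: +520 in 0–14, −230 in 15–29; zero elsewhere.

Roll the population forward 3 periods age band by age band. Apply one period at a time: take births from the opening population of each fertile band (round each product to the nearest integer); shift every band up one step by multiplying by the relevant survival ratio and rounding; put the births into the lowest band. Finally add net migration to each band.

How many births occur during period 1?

6101

[period 1]
Births: 20700 * 0.144 = 2981 ; 6000 * 0.52 = 3120 → 6101
15–29: 10800 * 0.962 = 10390
30–44: 20700 * 0.963 = 19934
45–59: 6000 * 0.951 = 5706
60–74: 5800 * 0.939 = 5446
75–89: 20800 * 0.965 = 20072
Net migration: 0–14 + 520 → 6621; 15–29 − 230 → 10160
→ [6621, 10160, 19934, 5706, 5446, 20072]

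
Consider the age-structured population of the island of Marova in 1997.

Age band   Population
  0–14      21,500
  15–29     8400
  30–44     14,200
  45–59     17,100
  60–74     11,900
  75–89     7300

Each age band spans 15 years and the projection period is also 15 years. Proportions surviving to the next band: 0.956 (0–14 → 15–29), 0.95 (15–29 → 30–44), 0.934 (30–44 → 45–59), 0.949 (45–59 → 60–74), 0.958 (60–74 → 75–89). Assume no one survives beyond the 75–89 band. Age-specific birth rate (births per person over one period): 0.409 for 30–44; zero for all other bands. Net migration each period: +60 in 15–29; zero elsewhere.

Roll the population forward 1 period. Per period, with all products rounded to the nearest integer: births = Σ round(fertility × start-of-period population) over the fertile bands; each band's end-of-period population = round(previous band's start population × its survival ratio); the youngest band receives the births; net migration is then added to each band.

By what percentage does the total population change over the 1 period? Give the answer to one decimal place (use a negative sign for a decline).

-6.4

(Groups numbered youngest = 1 to oldest = 6.)
Period 1:
Births: 14200 * 0.409 = 5808
Group 2: 21500 * 0.956 = 20554
Group 3: 8400 * 0.95 = 7980
Group 4: 14200 * 0.934 = 13263
Group 5: 17100 * 0.949 = 16228
Group 6: 11900 * 0.958 = 11400
Net migration: Group 2 + 60 → 20614
Population now: 0–14=5808, 15–29=20614, 30–44=7980, 45–59=13263, 60–74=16228, 75–89=11400
Total: 80400 → 75293; change = -5107; percentage change = -6.4%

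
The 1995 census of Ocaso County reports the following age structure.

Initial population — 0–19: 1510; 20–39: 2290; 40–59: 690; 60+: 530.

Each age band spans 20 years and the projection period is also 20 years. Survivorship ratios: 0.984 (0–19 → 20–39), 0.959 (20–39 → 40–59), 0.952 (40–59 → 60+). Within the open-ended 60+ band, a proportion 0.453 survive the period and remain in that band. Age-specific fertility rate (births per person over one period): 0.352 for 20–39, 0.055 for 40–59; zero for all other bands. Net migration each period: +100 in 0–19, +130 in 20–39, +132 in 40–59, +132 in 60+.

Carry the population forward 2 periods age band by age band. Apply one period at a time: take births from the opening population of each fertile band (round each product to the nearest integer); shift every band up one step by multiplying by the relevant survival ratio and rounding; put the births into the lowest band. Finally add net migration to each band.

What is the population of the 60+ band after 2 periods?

[period 1]
Births: 2290 * 0.352 = 806, 690 * 0.055 = 38 → total 844
20–39: 1510 * 0.984 = 1486
40–59: 2290 * 0.959 = 2196
60+: 690 * 0.952 + 530 * 0.453 = 657 + 240 = 897
Net migration: 0–19 + 100 → 944; 20–39 + 130 → 1616; 40–59 + 132 → 2328; 60+ + 132 → 1029
Population now: 0–19=944, 20–39=1616, 40–59=2328, 60+=1029
[period 2]
Births: 1616 * 0.352 = 569, 2328 * 0.055 = 128 → total 697
20–39: 944 * 0.984 = 929
40–59: 1616 * 0.959 = 1550
60+: 2328 * 0.952 + 1029 * 0.453 = 2216 + 466 = 2682
Net migration: 0–19 + 100 → 797; 20–39 + 130 → 1059; 40–59 + 132 → 1682; 60+ + 132 → 2814
Population now: 0–19=797, 20–39=1059, 40–59=1682, 60+=2814

2814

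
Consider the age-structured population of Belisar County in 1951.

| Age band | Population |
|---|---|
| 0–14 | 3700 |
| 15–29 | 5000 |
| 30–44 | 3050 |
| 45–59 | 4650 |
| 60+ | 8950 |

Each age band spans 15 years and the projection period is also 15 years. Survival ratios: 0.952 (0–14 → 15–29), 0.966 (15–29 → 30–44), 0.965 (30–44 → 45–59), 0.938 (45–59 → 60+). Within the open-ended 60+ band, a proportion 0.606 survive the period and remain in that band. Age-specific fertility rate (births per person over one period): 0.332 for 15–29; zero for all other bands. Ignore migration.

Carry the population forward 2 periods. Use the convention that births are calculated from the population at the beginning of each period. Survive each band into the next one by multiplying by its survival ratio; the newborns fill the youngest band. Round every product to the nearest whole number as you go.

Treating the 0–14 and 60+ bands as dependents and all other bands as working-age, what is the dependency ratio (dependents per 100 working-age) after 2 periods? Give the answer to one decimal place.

— Period 1 —
Births: 5000 × 0.332 = 1660
15–29: 3700 × 0.952 = 3522
30–44: 5000 × 0.966 = 4830
45–59: 3050 × 0.965 = 2943
60+: 4650 × 0.938 + 8950 × 0.606 = 4362 + 5424 = 9786
Population now: 0–14=1660, 15–29=3522, 30–44=4830, 45–59=2943, 60+=9786
— Period 2 —
Births: 3522 × 0.332 = 1169
15–29: 1660 × 0.952 = 1580
30–44: 3522 × 0.966 = 3402
45–59: 4830 × 0.965 = 4661
60+: 2943 × 0.938 + 9786 × 0.606 = 2761 + 5930 = 8691
Population now: 0–14=1169, 15–29=1580, 30–44=3402, 45–59=4661, 60+=8691
Dependents (band 0–14 + band 60+) = 1169 + 8691 = 9860; working-age = 9643; ratio = 9860/9643 × 100 = 102.3

102.3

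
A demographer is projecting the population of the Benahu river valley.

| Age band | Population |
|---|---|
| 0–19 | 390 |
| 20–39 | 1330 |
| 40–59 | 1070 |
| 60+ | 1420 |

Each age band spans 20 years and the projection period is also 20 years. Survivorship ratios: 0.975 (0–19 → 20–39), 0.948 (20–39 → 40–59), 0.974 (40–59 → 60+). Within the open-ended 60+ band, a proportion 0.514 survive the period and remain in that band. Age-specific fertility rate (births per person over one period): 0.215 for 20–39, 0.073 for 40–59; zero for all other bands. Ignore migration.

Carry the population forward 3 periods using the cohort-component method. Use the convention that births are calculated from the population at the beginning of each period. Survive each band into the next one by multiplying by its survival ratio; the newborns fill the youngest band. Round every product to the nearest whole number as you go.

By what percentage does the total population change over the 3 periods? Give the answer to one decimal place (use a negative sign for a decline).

-51.1

— Period 1 —
Births: 1330 * 0.215 = 286, 1070 * 0.073 = 78 → total 364
20–39: 390 * 0.975 = 380
40–59: 1330 * 0.948 = 1261
60+: 1070 * 0.974 + 1420 * 0.514 = 1042 + 730 = 1772
→ [364, 380, 1261, 1772]
— Period 2 —
Births: 380 * 0.215 = 82, 1261 * 0.073 = 92 → total 174
20–39: 364 * 0.975 = 355
40–59: 380 * 0.948 = 360
60+: 1261 * 0.974 + 1772 * 0.514 = 1228 + 911 = 2139
→ [174, 355, 360, 2139]
— Period 3 —
Births: 355 * 0.215 = 76, 360 * 0.073 = 26 → total 102
20–39: 174 * 0.975 = 170
40–59: 355 * 0.948 = 337
60+: 360 * 0.974 + 2139 * 0.514 = 351 + 1099 = 1450
→ [102, 170, 337, 1450]
Total: 4210 → 2059; change = -2151; percentage change = -51.1%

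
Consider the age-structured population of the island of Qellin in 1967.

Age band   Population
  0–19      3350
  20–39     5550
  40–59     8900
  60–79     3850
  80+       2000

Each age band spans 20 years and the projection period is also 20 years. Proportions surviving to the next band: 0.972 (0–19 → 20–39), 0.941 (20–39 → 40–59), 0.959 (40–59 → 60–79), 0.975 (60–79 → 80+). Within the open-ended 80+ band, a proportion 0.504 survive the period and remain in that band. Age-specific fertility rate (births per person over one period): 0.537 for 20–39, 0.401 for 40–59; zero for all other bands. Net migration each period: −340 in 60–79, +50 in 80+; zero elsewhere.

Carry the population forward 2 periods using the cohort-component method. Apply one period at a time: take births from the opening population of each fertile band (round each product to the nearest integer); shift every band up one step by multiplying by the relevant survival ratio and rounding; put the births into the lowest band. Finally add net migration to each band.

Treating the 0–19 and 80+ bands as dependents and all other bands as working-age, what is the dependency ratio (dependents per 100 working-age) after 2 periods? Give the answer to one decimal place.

101.5

[period 1]
Births: 5550 * 0.537 = 2980  |  8900 * 0.401 = 3569 ⇒ total 6549
20–39: 3350 * 0.972 = 3256
40–59: 5550 * 0.941 = 5223
60–79: 8900 * 0.959 = 8535
80+: 3850 * 0.975 + 2000 * 0.504 = 3754 + 1008 = 4762
Net migration: 60–79 − 340 → 8195; 80+ + 50 → 4812
Giving 6549 / 3256 / 5223 / 8195 / 4812.
[period 2]
Births: 3256 * 0.537 = 1748  |  5223 * 0.401 = 2094 ⇒ total 3842
20–39: 6549 * 0.972 = 6366
40–59: 3256 * 0.941 = 3064
60–79: 5223 * 0.959 = 5009
80+: 8195 * 0.975 + 4812 * 0.504 = 7990 + 2425 = 10415
Net migration: 60–79 − 340 → 4669; 80+ + 50 → 10465
Giving 3842 / 6366 / 3064 / 4669 / 10465.
Dependents (band 0–19 + band 80+) = 3842 + 10465 = 14307; working-age = 14099; ratio = 14307/14099 × 100 = 101.5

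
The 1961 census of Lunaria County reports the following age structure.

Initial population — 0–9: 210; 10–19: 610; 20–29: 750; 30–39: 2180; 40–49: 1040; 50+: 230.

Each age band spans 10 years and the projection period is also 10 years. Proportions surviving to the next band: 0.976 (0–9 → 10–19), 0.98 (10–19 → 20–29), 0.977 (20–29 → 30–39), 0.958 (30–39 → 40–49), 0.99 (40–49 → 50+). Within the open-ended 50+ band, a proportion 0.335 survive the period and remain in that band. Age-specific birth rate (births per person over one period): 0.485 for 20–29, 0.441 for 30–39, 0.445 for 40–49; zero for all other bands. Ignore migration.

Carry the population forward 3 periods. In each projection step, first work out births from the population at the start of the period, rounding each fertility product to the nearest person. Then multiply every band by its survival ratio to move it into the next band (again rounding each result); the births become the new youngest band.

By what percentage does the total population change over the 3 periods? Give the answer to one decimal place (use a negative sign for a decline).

[period 1]
Births: 750 * 0.485 = 364  |  2180 * 0.441 = 961  |  1040 * 0.445 = 463 ⇒ total 1788
10–19: 210 * 0.976 = 205
20–29: 610 * 0.98 = 598
30–39: 750 * 0.977 = 733
40–49: 2180 * 0.958 = 2088
50+: 1040 * 0.99 + 230 * 0.335 = 1030 + 77 = 1107
Population now: 0–9=1788, 10–19=205, 20–29=598, 30–39=733, 40–49=2088, 50+=1107
[period 2]
Births: 598 * 0.485 = 290  |  733 * 0.441 = 323  |  2088 * 0.445 = 929 ⇒ total 1542
10–19: 1788 * 0.976 = 1745
20–29: 205 * 0.98 = 201
30–39: 598 * 0.977 = 584
40–49: 733 * 0.958 = 702
50+: 2088 * 0.99 + 1107 * 0.335 = 2067 + 371 = 2438
Population now: 0–9=1542, 10–19=1745, 20–29=201, 30–39=584, 40–49=702, 50+=2438
[period 3]
Births: 201 * 0.485 = 97  |  584 * 0.441 = 258  |  702 * 0.445 = 312 ⇒ total 667
10–19: 1542 * 0.976 = 1505
20–29: 1745 * 0.98 = 1710
30–39: 201 * 0.977 = 196
40–49: 584 * 0.958 = 559
50+: 702 * 0.99 + 2438 * 0.335 = 695 + 817 = 1512
Population now: 0–9=667, 10–19=1505, 20–29=1710, 30–39=196, 40–49=559, 50+=1512
Total: 5020 → 6149; change = 1129; percentage change = 22.5%

22.5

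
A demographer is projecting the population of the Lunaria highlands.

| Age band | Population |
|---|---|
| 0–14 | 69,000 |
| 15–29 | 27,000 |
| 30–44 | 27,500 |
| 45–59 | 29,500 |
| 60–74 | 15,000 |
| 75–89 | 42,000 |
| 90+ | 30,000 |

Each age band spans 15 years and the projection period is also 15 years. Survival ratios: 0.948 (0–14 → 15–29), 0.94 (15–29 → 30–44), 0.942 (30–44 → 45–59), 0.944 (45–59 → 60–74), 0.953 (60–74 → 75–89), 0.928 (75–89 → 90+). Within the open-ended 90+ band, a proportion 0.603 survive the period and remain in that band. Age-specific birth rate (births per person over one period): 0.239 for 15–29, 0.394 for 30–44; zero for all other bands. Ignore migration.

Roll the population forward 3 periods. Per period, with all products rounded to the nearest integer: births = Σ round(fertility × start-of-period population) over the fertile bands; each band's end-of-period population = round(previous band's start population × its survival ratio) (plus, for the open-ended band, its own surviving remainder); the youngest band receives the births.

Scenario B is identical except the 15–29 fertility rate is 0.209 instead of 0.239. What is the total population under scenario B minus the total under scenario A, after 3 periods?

Numbering the groups 1..7 from youngest to oldest:
[period 1]
Births: 27000 * 0.239 = 6453  |  27500 * 0.394 = 10835 → 17288
Group 2: 69000 * 0.948 = 65412
Group 3: 27000 * 0.94 = 25380
Group 4: 27500 * 0.942 = 25905
Group 5: 29500 * 0.944 = 27848
Group 6: 15000 * 0.953 = 14295
Group 7: 42000 * 0.928 + 30000 * 0.603 = 38976 + 18090 = 57066
Population now: 0–14=17288, 15–29=65412, 30–44=25380, 45–59=25905, 60–74=27848, 75–89=14295, 90+=57066
[period 2]
Births: 65412 * 0.239 = 15633  |  25380 * 0.394 = 10000 → 25633
Group 2: 17288 * 0.948 = 16389
Group 3: 65412 * 0.94 = 61487
Group 4: 25380 * 0.942 = 23908
Group 5: 25905 * 0.944 = 24454
Group 6: 27848 * 0.953 = 26539
Group 7: 14295 * 0.928 + 57066 * 0.603 = 13266 + 34411 = 47677
Population now: 0–14=25633, 15–29=16389, 30–44=61487, 45–59=23908, 60–74=24454, 75–89=26539, 90+=47677
[period 3]
Births: 16389 * 0.239 = 3917  |  61487 * 0.394 = 24226 → 28143
Group 2: 25633 * 0.948 = 24300
Group 3: 16389 * 0.94 = 15406
Group 4: 61487 * 0.942 = 57921
Group 5: 23908 * 0.944 = 22569
Group 6: 24454 * 0.953 = 23305
Group 7: 26539 * 0.928 + 47677 * 0.603 = 24628 + 28749 = 53377
Population now: 0–14=28143, 15–29=24300, 30–44=15406, 45–59=57921, 60–74=22569, 75–89=23305, 90+=53377
Scenario A total after 3 periods: 225021
Scenario B projection —
[period 1]
Births: 27000 * 0.209 = 5643  |  27500 * 0.394 = 10835 → 16478
Group 2: 69000 * 0.948 = 65412
Group 3: 27000 * 0.94 = 25380
Group 4: 27500 * 0.942 = 25905
Group 5: 29500 * 0.944 = 27848
Group 6: 15000 * 0.953 = 14295
Group 7: 42000 * 0.928 + 30000 * 0.603 = 38976 + 18090 = 57066
Population now: 0–14=16478, 15–29=65412, 30–44=25380, 45–59=25905, 60–74=27848, 75–89=14295, 90+=57066
[period 2]
Births: 65412 * 0.209 = 13671  |  25380 * 0.394 = 10000 → 23671
Group 2: 16478 * 0.948 = 15621
Group 3: 65412 * 0.94 = 61487
Group 4: 25380 * 0.942 = 23908
Group 5: 25905 * 0.944 = 24454
Group 6: 27848 * 0.953 = 26539
Group 7: 14295 * 0.928 + 57066 * 0.603 = 13266 + 34411 = 47677
Population now: 0–14=23671, 15–29=15621, 30–44=61487, 45–59=23908, 60–74=24454, 75–89=26539, 90+=47677
[period 3]
Births: 15621 * 0.209 = 3265  |  61487 * 0.394 = 24226 → 27491
Group 2: 23671 * 0.948 = 22440
Group 3: 15621 * 0.94 = 14684
Group 4: 61487 * 0.942 = 57921
Group 5: 23908 * 0.944 = 22569
Group 6: 24454 * 0.953 = 23305
Group 7: 26539 * 0.928 + 47677 * 0.603 = 24628 + 28749 = 53377
Population now: 0–14=27491, 15–29=22440, 30–44=14684, 45–59=57921, 60–74=22569, 75–89=23305, 90+=53377
Scenario B total after 3 periods: 221787
Difference B − A = 221787 − 225021 = -3234

-3234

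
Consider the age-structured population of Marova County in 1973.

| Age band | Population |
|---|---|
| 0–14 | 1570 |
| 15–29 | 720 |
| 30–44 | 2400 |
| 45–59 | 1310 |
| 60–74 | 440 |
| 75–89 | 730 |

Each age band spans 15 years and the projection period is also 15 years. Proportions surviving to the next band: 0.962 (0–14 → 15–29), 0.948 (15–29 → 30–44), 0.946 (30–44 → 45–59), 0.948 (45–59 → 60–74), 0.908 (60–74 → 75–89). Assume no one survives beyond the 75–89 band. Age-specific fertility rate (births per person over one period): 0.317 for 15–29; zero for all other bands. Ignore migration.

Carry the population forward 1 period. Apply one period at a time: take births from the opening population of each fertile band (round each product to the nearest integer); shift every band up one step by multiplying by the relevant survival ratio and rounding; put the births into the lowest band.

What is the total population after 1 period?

Period 1:
Births: 720 × 0.317 = 228
15–29: 1570 × 0.962 = 1510
30–44: 720 × 0.948 = 683
45–59: 2400 × 0.946 = 2270
60–74: 1310 × 0.948 = 1242
75–89: 440 × 0.908 = 400
Giving 228 / 1510 / 683 / 2270 / 1242 / 400.
Total after period 1: 228 + 1510 + 683 + 2270 + 1242 + 400 = 6333

6333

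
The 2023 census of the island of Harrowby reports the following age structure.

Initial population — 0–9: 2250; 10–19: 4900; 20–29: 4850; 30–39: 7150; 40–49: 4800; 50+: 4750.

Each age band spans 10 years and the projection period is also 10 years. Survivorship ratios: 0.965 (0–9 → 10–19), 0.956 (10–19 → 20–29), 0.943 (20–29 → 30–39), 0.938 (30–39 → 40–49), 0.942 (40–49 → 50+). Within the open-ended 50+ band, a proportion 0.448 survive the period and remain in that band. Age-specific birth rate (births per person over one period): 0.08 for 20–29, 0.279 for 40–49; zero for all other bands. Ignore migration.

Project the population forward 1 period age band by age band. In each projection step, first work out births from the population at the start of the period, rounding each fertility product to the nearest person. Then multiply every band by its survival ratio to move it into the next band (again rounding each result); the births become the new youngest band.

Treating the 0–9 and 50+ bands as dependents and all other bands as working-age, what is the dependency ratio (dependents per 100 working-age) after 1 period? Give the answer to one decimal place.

46.2

Numbering the bands 1..6 from youngest to oldest:
— Period 1 —
Births: 4850 × 0.08 = 388 ; 4800 × 0.279 = 1339 → total 1727
Band 2: 2250 × 0.965 = 2171
Band 3: 4900 × 0.956 = 4684
Band 4: 4850 × 0.943 = 4574
Band 5: 7150 × 0.938 = 6707
Band 6: 4800 × 0.942 + 4750 × 0.448 = 4522 + 2128 = 6650
Population now: 0–9=1727, 10–19=2171, 20–29=4684, 30–39=4574, 40–49=6707, 50+=6650
Dependents (band 0–9 + band 50+) = 1727 + 6650 = 8377; working-age = 18136; ratio = 8377/18136 × 100 = 46.2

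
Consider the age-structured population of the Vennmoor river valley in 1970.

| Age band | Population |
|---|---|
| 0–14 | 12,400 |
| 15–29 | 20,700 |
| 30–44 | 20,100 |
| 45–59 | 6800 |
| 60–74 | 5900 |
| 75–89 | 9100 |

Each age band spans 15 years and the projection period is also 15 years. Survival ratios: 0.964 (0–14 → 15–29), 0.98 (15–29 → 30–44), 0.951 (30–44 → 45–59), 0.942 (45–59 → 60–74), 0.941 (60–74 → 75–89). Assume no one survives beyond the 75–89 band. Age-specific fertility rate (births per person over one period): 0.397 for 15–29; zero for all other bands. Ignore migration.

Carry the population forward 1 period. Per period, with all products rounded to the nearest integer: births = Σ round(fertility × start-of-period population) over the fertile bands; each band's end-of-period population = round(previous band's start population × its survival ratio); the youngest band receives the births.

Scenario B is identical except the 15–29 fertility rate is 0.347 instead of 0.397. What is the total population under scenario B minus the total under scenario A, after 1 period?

-1035

After projecting period 1:
Births: 20700 × 0.397 = 8218
15–29: 12400 × 0.964 = 11954
30–44: 20700 × 0.98 = 20286
45–59: 20100 × 0.951 = 19115
60–74: 6800 × 0.942 = 6406
75–89: 5900 × 0.941 = 5552
End of period: [8218, 11954, 20286, 19115, 6406, 5552]
Scenario A total after 1 period: 71531
Scenario B projection —
After projecting period 1:
Births: 20700 × 0.347 = 7183
15–29: 12400 × 0.964 = 11954
30–44: 20700 × 0.98 = 20286
45–59: 20100 × 0.951 = 19115
60–74: 6800 × 0.942 = 6406
75–89: 5900 × 0.941 = 5552
End of period: [7183, 11954, 20286, 19115, 6406, 5552]
Scenario B total after 1 period: 70496
Difference B − A = 70496 − 71531 = -1035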